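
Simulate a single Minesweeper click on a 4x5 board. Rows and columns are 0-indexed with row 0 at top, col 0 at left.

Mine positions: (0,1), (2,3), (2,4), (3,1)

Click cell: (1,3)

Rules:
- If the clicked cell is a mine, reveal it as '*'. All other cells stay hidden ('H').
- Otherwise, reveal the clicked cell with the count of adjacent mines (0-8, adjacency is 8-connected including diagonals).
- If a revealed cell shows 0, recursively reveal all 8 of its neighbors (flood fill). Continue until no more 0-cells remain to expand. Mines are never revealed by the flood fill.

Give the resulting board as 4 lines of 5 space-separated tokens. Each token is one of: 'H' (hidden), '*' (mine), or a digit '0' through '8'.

H H H H H
H H H 2 H
H H H H H
H H H H H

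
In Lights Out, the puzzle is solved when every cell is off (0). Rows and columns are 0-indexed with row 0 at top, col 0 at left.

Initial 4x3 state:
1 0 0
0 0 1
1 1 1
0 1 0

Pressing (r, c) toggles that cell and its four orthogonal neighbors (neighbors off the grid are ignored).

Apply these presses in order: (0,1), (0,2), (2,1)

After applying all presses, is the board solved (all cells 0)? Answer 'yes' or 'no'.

Answer: yes

Derivation:
After press 1 at (0,1):
0 1 1
0 1 1
1 1 1
0 1 0

After press 2 at (0,2):
0 0 0
0 1 0
1 1 1
0 1 0

After press 3 at (2,1):
0 0 0
0 0 0
0 0 0
0 0 0

Lights still on: 0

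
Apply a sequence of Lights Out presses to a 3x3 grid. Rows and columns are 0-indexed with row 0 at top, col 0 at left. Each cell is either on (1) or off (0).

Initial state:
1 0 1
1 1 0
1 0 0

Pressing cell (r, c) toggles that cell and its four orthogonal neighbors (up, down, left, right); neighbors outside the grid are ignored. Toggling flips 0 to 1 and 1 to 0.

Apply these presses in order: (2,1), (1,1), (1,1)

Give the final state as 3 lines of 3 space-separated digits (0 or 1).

After press 1 at (2,1):
1 0 1
1 0 0
0 1 1

After press 2 at (1,1):
1 1 1
0 1 1
0 0 1

After press 3 at (1,1):
1 0 1
1 0 0
0 1 1

Answer: 1 0 1
1 0 0
0 1 1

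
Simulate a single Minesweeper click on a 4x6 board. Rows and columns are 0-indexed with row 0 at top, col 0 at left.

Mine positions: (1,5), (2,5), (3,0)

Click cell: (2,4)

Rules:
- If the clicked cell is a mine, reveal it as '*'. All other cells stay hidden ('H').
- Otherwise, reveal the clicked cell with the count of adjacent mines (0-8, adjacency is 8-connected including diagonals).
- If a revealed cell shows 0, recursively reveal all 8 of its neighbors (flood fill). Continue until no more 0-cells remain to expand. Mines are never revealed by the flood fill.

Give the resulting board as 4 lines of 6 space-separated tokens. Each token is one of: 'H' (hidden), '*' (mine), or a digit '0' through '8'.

H H H H H H
H H H H H H
H H H H 2 H
H H H H H H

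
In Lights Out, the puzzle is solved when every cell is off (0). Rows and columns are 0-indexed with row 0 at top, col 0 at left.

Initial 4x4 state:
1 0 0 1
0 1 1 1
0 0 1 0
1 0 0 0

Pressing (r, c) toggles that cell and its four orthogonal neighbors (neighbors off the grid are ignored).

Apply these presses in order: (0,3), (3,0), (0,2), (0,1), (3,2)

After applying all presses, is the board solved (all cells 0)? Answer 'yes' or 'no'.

After press 1 at (0,3):
1 0 1 0
0 1 1 0
0 0 1 0
1 0 0 0

After press 2 at (3,0):
1 0 1 0
0 1 1 0
1 0 1 0
0 1 0 0

After press 3 at (0,2):
1 1 0 1
0 1 0 0
1 0 1 0
0 1 0 0

After press 4 at (0,1):
0 0 1 1
0 0 0 0
1 0 1 0
0 1 0 0

After press 5 at (3,2):
0 0 1 1
0 0 0 0
1 0 0 0
0 0 1 1

Lights still on: 5

Answer: no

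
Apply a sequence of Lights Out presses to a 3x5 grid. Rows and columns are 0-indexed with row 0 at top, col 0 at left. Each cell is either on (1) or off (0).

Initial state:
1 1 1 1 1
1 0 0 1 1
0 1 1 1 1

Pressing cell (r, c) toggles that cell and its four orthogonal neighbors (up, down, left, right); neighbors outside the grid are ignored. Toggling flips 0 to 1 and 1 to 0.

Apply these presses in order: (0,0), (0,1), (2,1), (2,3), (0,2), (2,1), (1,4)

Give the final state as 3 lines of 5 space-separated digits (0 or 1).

After press 1 at (0,0):
0 0 1 1 1
0 0 0 1 1
0 1 1 1 1

After press 2 at (0,1):
1 1 0 1 1
0 1 0 1 1
0 1 1 1 1

After press 3 at (2,1):
1 1 0 1 1
0 0 0 1 1
1 0 0 1 1

After press 4 at (2,3):
1 1 0 1 1
0 0 0 0 1
1 0 1 0 0

After press 5 at (0,2):
1 0 1 0 1
0 0 1 0 1
1 0 1 0 0

After press 6 at (2,1):
1 0 1 0 1
0 1 1 0 1
0 1 0 0 0

After press 7 at (1,4):
1 0 1 0 0
0 1 1 1 0
0 1 0 0 1

Answer: 1 0 1 0 0
0 1 1 1 0
0 1 0 0 1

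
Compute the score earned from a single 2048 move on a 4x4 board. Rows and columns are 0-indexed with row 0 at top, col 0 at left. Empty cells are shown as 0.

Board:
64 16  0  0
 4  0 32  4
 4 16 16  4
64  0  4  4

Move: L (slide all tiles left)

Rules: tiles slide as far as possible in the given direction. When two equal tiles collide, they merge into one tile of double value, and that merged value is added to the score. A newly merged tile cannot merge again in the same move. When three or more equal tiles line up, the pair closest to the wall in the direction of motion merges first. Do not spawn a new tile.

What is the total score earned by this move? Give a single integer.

Slide left:
row 0: [64, 16, 0, 0] -> [64, 16, 0, 0]  score +0 (running 0)
row 1: [4, 0, 32, 4] -> [4, 32, 4, 0]  score +0 (running 0)
row 2: [4, 16, 16, 4] -> [4, 32, 4, 0]  score +32 (running 32)
row 3: [64, 0, 4, 4] -> [64, 8, 0, 0]  score +8 (running 40)
Board after move:
64 16  0  0
 4 32  4  0
 4 32  4  0
64  8  0  0

Answer: 40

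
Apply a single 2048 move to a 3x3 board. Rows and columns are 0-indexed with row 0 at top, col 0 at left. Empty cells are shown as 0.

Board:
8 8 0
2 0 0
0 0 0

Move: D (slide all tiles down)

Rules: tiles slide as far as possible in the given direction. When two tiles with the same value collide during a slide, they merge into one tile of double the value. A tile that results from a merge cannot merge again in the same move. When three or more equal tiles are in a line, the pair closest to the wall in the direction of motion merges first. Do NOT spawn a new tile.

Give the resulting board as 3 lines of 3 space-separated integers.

Answer: 0 0 0
8 0 0
2 8 0

Derivation:
Slide down:
col 0: [8, 2, 0] -> [0, 8, 2]
col 1: [8, 0, 0] -> [0, 0, 8]
col 2: [0, 0, 0] -> [0, 0, 0]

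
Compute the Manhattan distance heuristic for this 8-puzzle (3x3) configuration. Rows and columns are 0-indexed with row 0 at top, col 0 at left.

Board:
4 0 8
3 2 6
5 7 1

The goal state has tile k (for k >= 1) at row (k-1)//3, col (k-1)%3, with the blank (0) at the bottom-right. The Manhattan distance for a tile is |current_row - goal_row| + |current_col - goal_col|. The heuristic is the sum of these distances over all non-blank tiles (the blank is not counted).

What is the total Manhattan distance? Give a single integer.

Tile 4: at (0,0), goal (1,0), distance |0-1|+|0-0| = 1
Tile 8: at (0,2), goal (2,1), distance |0-2|+|2-1| = 3
Tile 3: at (1,0), goal (0,2), distance |1-0|+|0-2| = 3
Tile 2: at (1,1), goal (0,1), distance |1-0|+|1-1| = 1
Tile 6: at (1,2), goal (1,2), distance |1-1|+|2-2| = 0
Tile 5: at (2,0), goal (1,1), distance |2-1|+|0-1| = 2
Tile 7: at (2,1), goal (2,0), distance |2-2|+|1-0| = 1
Tile 1: at (2,2), goal (0,0), distance |2-0|+|2-0| = 4
Sum: 1 + 3 + 3 + 1 + 0 + 2 + 1 + 4 = 15

Answer: 15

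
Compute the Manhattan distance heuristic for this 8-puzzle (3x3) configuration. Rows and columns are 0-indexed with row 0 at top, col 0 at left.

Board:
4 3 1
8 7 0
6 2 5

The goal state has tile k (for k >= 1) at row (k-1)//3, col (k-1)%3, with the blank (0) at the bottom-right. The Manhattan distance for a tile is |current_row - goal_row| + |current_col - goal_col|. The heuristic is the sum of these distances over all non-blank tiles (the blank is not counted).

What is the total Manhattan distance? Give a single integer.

Answer: 15

Derivation:
Tile 4: at (0,0), goal (1,0), distance |0-1|+|0-0| = 1
Tile 3: at (0,1), goal (0,2), distance |0-0|+|1-2| = 1
Tile 1: at (0,2), goal (0,0), distance |0-0|+|2-0| = 2
Tile 8: at (1,0), goal (2,1), distance |1-2|+|0-1| = 2
Tile 7: at (1,1), goal (2,0), distance |1-2|+|1-0| = 2
Tile 6: at (2,0), goal (1,2), distance |2-1|+|0-2| = 3
Tile 2: at (2,1), goal (0,1), distance |2-0|+|1-1| = 2
Tile 5: at (2,2), goal (1,1), distance |2-1|+|2-1| = 2
Sum: 1 + 1 + 2 + 2 + 2 + 3 + 2 + 2 = 15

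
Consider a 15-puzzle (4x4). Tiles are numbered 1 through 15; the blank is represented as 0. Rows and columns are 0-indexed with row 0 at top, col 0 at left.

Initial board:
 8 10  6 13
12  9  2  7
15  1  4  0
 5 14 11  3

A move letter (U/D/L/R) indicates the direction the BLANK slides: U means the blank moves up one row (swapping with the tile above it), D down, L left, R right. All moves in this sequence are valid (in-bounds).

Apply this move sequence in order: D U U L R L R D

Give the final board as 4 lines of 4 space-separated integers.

After move 1 (D):
 8 10  6 13
12  9  2  7
15  1  4  3
 5 14 11  0

After move 2 (U):
 8 10  6 13
12  9  2  7
15  1  4  0
 5 14 11  3

After move 3 (U):
 8 10  6 13
12  9  2  0
15  1  4  7
 5 14 11  3

After move 4 (L):
 8 10  6 13
12  9  0  2
15  1  4  7
 5 14 11  3

After move 5 (R):
 8 10  6 13
12  9  2  0
15  1  4  7
 5 14 11  3

After move 6 (L):
 8 10  6 13
12  9  0  2
15  1  4  7
 5 14 11  3

After move 7 (R):
 8 10  6 13
12  9  2  0
15  1  4  7
 5 14 11  3

After move 8 (D):
 8 10  6 13
12  9  2  7
15  1  4  0
 5 14 11  3

Answer:  8 10  6 13
12  9  2  7
15  1  4  0
 5 14 11  3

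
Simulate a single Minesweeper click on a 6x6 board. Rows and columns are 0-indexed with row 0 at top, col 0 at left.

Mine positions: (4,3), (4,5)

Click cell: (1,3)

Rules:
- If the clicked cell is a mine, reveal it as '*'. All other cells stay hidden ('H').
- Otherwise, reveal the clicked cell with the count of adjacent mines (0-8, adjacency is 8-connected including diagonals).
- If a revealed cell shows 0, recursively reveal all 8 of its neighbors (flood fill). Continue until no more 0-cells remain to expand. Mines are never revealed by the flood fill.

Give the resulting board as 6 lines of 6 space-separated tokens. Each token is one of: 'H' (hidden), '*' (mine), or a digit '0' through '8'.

0 0 0 0 0 0
0 0 0 0 0 0
0 0 0 0 0 0
0 0 1 1 2 1
0 0 1 H H H
0 0 1 H H H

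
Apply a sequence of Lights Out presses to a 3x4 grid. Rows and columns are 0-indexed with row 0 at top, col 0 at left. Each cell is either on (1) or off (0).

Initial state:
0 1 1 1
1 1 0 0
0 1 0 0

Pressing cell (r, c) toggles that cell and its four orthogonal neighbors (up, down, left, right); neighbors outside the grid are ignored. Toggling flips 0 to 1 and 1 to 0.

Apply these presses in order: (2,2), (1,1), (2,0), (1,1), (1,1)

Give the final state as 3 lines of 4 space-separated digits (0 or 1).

After press 1 at (2,2):
0 1 1 1
1 1 1 0
0 0 1 1

After press 2 at (1,1):
0 0 1 1
0 0 0 0
0 1 1 1

After press 3 at (2,0):
0 0 1 1
1 0 0 0
1 0 1 1

After press 4 at (1,1):
0 1 1 1
0 1 1 0
1 1 1 1

After press 5 at (1,1):
0 0 1 1
1 0 0 0
1 0 1 1

Answer: 0 0 1 1
1 0 0 0
1 0 1 1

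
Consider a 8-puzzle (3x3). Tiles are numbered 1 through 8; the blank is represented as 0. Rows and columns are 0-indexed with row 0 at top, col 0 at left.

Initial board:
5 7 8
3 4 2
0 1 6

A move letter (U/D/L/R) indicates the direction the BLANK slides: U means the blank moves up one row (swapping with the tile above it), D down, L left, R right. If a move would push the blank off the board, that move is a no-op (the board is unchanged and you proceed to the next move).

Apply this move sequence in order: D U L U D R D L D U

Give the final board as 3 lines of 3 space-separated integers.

Answer: 5 7 8
0 1 2
4 3 6

Derivation:
After move 1 (D):
5 7 8
3 4 2
0 1 6

After move 2 (U):
5 7 8
0 4 2
3 1 6

After move 3 (L):
5 7 8
0 4 2
3 1 6

After move 4 (U):
0 7 8
5 4 2
3 1 6

After move 5 (D):
5 7 8
0 4 2
3 1 6

After move 6 (R):
5 7 8
4 0 2
3 1 6

After move 7 (D):
5 7 8
4 1 2
3 0 6

After move 8 (L):
5 7 8
4 1 2
0 3 6

After move 9 (D):
5 7 8
4 1 2
0 3 6

After move 10 (U):
5 7 8
0 1 2
4 3 6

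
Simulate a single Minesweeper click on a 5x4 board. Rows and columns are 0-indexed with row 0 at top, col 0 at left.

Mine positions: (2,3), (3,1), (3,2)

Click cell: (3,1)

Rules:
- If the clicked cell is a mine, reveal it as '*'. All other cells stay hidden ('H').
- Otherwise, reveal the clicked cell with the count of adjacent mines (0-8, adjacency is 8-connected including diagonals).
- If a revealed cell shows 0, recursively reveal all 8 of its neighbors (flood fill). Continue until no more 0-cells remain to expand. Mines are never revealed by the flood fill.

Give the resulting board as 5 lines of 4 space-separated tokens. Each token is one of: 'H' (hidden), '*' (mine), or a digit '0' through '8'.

H H H H
H H H H
H H H H
H * H H
H H H H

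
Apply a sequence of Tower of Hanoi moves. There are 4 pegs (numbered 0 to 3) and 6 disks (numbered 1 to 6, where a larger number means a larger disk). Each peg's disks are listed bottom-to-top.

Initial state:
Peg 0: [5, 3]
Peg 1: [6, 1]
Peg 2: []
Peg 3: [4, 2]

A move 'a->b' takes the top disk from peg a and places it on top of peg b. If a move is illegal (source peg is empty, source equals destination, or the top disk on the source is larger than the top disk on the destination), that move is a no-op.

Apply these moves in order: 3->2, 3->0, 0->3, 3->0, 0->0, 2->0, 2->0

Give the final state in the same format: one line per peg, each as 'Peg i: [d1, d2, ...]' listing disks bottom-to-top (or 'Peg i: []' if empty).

After move 1 (3->2):
Peg 0: [5, 3]
Peg 1: [6, 1]
Peg 2: [2]
Peg 3: [4]

After move 2 (3->0):
Peg 0: [5, 3]
Peg 1: [6, 1]
Peg 2: [2]
Peg 3: [4]

After move 3 (0->3):
Peg 0: [5]
Peg 1: [6, 1]
Peg 2: [2]
Peg 3: [4, 3]

After move 4 (3->0):
Peg 0: [5, 3]
Peg 1: [6, 1]
Peg 2: [2]
Peg 3: [4]

After move 5 (0->0):
Peg 0: [5, 3]
Peg 1: [6, 1]
Peg 2: [2]
Peg 3: [4]

After move 6 (2->0):
Peg 0: [5, 3, 2]
Peg 1: [6, 1]
Peg 2: []
Peg 3: [4]

After move 7 (2->0):
Peg 0: [5, 3, 2]
Peg 1: [6, 1]
Peg 2: []
Peg 3: [4]

Answer: Peg 0: [5, 3, 2]
Peg 1: [6, 1]
Peg 2: []
Peg 3: [4]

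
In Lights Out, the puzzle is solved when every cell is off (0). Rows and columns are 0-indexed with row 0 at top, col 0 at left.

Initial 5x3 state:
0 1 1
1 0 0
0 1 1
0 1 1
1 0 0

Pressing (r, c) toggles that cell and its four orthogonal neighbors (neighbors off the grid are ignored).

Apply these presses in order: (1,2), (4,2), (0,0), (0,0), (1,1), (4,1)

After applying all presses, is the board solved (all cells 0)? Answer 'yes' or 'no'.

After press 1 at (1,2):
0 1 0
1 1 1
0 1 0
0 1 1
1 0 0

After press 2 at (4,2):
0 1 0
1 1 1
0 1 0
0 1 0
1 1 1

After press 3 at (0,0):
1 0 0
0 1 1
0 1 0
0 1 0
1 1 1

After press 4 at (0,0):
0 1 0
1 1 1
0 1 0
0 1 0
1 1 1

After press 5 at (1,1):
0 0 0
0 0 0
0 0 0
0 1 0
1 1 1

After press 6 at (4,1):
0 0 0
0 0 0
0 0 0
0 0 0
0 0 0

Lights still on: 0

Answer: yes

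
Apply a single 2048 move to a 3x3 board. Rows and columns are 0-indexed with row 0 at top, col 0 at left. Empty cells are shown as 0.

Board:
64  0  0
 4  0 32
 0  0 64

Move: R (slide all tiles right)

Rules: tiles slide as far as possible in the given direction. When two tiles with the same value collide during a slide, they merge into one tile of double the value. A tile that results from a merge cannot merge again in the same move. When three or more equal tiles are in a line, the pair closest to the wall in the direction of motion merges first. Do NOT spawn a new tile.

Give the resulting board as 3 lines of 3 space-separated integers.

Slide right:
row 0: [64, 0, 0] -> [0, 0, 64]
row 1: [4, 0, 32] -> [0, 4, 32]
row 2: [0, 0, 64] -> [0, 0, 64]

Answer:  0  0 64
 0  4 32
 0  0 64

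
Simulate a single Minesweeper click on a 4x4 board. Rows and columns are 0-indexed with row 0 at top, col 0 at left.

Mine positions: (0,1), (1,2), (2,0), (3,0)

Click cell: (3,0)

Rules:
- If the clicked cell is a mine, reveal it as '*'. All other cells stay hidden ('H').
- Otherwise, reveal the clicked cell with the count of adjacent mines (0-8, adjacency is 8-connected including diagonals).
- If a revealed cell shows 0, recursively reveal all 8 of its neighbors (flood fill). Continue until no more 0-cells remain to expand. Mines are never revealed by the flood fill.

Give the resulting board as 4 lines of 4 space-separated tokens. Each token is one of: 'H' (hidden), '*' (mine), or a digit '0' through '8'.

H H H H
H H H H
H H H H
* H H H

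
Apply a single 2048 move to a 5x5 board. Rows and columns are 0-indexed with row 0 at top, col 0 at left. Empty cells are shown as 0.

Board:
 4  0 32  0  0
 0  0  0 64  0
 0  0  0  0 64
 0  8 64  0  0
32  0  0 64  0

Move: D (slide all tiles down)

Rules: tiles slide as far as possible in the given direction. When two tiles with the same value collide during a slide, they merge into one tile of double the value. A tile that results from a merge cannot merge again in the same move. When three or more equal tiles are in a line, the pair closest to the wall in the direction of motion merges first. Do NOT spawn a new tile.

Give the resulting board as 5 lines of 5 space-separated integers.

Slide down:
col 0: [4, 0, 0, 0, 32] -> [0, 0, 0, 4, 32]
col 1: [0, 0, 0, 8, 0] -> [0, 0, 0, 0, 8]
col 2: [32, 0, 0, 64, 0] -> [0, 0, 0, 32, 64]
col 3: [0, 64, 0, 0, 64] -> [0, 0, 0, 0, 128]
col 4: [0, 0, 64, 0, 0] -> [0, 0, 0, 0, 64]

Answer:   0   0   0   0   0
  0   0   0   0   0
  0   0   0   0   0
  4   0  32   0   0
 32   8  64 128  64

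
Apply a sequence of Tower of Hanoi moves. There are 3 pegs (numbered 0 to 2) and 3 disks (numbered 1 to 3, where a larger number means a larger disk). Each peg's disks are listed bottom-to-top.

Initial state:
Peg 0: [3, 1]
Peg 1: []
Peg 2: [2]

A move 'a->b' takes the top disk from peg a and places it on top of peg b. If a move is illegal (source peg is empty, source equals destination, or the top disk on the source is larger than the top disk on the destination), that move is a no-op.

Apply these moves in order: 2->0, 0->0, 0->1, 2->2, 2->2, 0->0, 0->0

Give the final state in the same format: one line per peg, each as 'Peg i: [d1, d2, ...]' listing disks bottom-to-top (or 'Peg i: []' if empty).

After move 1 (2->0):
Peg 0: [3, 1]
Peg 1: []
Peg 2: [2]

After move 2 (0->0):
Peg 0: [3, 1]
Peg 1: []
Peg 2: [2]

After move 3 (0->1):
Peg 0: [3]
Peg 1: [1]
Peg 2: [2]

After move 4 (2->2):
Peg 0: [3]
Peg 1: [1]
Peg 2: [2]

After move 5 (2->2):
Peg 0: [3]
Peg 1: [1]
Peg 2: [2]

After move 6 (0->0):
Peg 0: [3]
Peg 1: [1]
Peg 2: [2]

After move 7 (0->0):
Peg 0: [3]
Peg 1: [1]
Peg 2: [2]

Answer: Peg 0: [3]
Peg 1: [1]
Peg 2: [2]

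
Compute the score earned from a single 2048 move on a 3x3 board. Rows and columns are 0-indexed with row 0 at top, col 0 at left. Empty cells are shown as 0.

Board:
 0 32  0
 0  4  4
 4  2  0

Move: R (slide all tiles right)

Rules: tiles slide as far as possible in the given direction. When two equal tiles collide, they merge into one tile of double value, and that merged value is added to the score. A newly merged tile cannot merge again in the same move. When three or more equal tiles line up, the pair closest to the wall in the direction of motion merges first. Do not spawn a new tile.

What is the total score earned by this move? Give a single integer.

Slide right:
row 0: [0, 32, 0] -> [0, 0, 32]  score +0 (running 0)
row 1: [0, 4, 4] -> [0, 0, 8]  score +8 (running 8)
row 2: [4, 2, 0] -> [0, 4, 2]  score +0 (running 8)
Board after move:
 0  0 32
 0  0  8
 0  4  2

Answer: 8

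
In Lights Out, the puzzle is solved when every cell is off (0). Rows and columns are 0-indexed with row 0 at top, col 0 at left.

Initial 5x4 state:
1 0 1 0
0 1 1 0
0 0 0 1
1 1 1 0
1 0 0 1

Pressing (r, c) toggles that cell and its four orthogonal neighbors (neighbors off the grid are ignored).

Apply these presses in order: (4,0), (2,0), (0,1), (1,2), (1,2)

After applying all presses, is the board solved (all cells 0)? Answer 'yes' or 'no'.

Answer: no

Derivation:
After press 1 at (4,0):
1 0 1 0
0 1 1 0
0 0 0 1
0 1 1 0
0 1 0 1

After press 2 at (2,0):
1 0 1 0
1 1 1 0
1 1 0 1
1 1 1 0
0 1 0 1

After press 3 at (0,1):
0 1 0 0
1 0 1 0
1 1 0 1
1 1 1 0
0 1 0 1

After press 4 at (1,2):
0 1 1 0
1 1 0 1
1 1 1 1
1 1 1 0
0 1 0 1

After press 5 at (1,2):
0 1 0 0
1 0 1 0
1 1 0 1
1 1 1 0
0 1 0 1

Lights still on: 11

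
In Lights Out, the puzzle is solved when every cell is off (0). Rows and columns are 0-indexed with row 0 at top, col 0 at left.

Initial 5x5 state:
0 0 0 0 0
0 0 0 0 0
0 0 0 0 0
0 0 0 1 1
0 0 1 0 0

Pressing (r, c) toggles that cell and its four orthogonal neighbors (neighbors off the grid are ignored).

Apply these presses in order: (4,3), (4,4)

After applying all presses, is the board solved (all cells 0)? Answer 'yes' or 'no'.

Answer: yes

Derivation:
After press 1 at (4,3):
0 0 0 0 0
0 0 0 0 0
0 0 0 0 0
0 0 0 0 1
0 0 0 1 1

After press 2 at (4,4):
0 0 0 0 0
0 0 0 0 0
0 0 0 0 0
0 0 0 0 0
0 0 0 0 0

Lights still on: 0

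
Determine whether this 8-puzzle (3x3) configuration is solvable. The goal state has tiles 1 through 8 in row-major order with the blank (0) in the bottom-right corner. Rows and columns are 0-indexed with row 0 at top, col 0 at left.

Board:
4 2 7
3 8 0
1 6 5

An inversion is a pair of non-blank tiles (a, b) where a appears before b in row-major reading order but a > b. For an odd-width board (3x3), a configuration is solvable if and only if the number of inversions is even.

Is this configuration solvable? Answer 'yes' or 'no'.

Answer: no

Derivation:
Inversions (pairs i<j in row-major order where tile[i] > tile[j] > 0): 13
13 is odd, so the puzzle is not solvable.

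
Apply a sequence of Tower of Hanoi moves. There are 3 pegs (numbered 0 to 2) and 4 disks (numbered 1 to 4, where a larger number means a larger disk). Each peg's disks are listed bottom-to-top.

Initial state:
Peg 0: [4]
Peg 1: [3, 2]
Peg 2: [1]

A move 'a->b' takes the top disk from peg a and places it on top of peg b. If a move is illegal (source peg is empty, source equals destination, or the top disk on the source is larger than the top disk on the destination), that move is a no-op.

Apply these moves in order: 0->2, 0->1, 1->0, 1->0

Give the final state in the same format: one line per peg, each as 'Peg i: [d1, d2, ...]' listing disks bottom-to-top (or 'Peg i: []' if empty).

Answer: Peg 0: [4, 2]
Peg 1: [3]
Peg 2: [1]

Derivation:
After move 1 (0->2):
Peg 0: [4]
Peg 1: [3, 2]
Peg 2: [1]

After move 2 (0->1):
Peg 0: [4]
Peg 1: [3, 2]
Peg 2: [1]

After move 3 (1->0):
Peg 0: [4, 2]
Peg 1: [3]
Peg 2: [1]

After move 4 (1->0):
Peg 0: [4, 2]
Peg 1: [3]
Peg 2: [1]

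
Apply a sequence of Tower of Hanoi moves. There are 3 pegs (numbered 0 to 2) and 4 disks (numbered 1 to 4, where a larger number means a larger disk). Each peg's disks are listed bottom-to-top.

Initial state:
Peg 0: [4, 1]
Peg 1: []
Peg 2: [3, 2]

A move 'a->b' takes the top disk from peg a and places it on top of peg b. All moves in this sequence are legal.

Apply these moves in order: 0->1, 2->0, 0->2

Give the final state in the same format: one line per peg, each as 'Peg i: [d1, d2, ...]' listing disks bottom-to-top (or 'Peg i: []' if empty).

After move 1 (0->1):
Peg 0: [4]
Peg 1: [1]
Peg 2: [3, 2]

After move 2 (2->0):
Peg 0: [4, 2]
Peg 1: [1]
Peg 2: [3]

After move 3 (0->2):
Peg 0: [4]
Peg 1: [1]
Peg 2: [3, 2]

Answer: Peg 0: [4]
Peg 1: [1]
Peg 2: [3, 2]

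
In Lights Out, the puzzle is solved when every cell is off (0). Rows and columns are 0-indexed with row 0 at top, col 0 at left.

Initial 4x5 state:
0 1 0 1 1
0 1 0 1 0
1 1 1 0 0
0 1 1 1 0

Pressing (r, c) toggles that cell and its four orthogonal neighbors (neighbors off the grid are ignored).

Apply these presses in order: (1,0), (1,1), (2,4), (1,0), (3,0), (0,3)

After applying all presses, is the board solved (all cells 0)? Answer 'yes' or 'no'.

After press 1 at (1,0):
1 1 0 1 1
1 0 0 1 0
0 1 1 0 0
0 1 1 1 0

After press 2 at (1,1):
1 0 0 1 1
0 1 1 1 0
0 0 1 0 0
0 1 1 1 0

After press 3 at (2,4):
1 0 0 1 1
0 1 1 1 1
0 0 1 1 1
0 1 1 1 1

After press 4 at (1,0):
0 0 0 1 1
1 0 1 1 1
1 0 1 1 1
0 1 1 1 1

After press 5 at (3,0):
0 0 0 1 1
1 0 1 1 1
0 0 1 1 1
1 0 1 1 1

After press 6 at (0,3):
0 0 1 0 0
1 0 1 0 1
0 0 1 1 1
1 0 1 1 1

Lights still on: 11

Answer: no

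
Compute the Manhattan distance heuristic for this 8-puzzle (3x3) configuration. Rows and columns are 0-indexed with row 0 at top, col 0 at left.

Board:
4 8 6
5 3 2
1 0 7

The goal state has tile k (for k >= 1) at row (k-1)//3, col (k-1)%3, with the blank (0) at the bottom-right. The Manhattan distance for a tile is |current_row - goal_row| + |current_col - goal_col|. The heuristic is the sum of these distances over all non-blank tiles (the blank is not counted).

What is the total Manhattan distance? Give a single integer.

Answer: 13

Derivation:
Tile 4: (0,0)->(1,0) = 1
Tile 8: (0,1)->(2,1) = 2
Tile 6: (0,2)->(1,2) = 1
Tile 5: (1,0)->(1,1) = 1
Tile 3: (1,1)->(0,2) = 2
Tile 2: (1,2)->(0,1) = 2
Tile 1: (2,0)->(0,0) = 2
Tile 7: (2,2)->(2,0) = 2
Sum: 1 + 2 + 1 + 1 + 2 + 2 + 2 + 2 = 13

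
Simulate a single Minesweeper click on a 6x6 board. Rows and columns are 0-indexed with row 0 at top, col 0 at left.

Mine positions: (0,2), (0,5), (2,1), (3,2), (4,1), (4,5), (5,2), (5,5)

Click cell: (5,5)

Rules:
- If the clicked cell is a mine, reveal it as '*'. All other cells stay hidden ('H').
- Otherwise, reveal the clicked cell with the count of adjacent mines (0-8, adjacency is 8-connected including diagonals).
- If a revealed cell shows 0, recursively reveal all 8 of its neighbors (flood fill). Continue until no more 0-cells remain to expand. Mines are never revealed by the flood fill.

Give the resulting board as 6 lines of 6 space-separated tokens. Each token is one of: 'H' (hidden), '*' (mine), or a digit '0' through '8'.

H H H H H H
H H H H H H
H H H H H H
H H H H H H
H H H H H H
H H H H H *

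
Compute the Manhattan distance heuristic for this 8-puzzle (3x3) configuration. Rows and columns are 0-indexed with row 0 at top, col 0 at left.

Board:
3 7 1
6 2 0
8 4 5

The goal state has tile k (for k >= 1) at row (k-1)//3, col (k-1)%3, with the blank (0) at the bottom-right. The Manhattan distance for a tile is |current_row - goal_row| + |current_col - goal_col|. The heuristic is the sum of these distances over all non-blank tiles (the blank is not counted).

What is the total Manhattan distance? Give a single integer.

Answer: 15

Derivation:
Tile 3: (0,0)->(0,2) = 2
Tile 7: (0,1)->(2,0) = 3
Tile 1: (0,2)->(0,0) = 2
Tile 6: (1,0)->(1,2) = 2
Tile 2: (1,1)->(0,1) = 1
Tile 8: (2,0)->(2,1) = 1
Tile 4: (2,1)->(1,0) = 2
Tile 5: (2,2)->(1,1) = 2
Sum: 2 + 3 + 2 + 2 + 1 + 1 + 2 + 2 = 15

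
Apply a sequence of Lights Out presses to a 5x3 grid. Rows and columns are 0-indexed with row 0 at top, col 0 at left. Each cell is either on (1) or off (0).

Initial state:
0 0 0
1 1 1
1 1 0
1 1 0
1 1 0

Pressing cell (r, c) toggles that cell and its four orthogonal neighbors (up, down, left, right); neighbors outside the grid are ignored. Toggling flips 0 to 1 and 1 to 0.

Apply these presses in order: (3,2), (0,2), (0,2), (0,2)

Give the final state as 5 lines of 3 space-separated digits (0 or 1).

After press 1 at (3,2):
0 0 0
1 1 1
1 1 1
1 0 1
1 1 1

After press 2 at (0,2):
0 1 1
1 1 0
1 1 1
1 0 1
1 1 1

After press 3 at (0,2):
0 0 0
1 1 1
1 1 1
1 0 1
1 1 1

After press 4 at (0,2):
0 1 1
1 1 0
1 1 1
1 0 1
1 1 1

Answer: 0 1 1
1 1 0
1 1 1
1 0 1
1 1 1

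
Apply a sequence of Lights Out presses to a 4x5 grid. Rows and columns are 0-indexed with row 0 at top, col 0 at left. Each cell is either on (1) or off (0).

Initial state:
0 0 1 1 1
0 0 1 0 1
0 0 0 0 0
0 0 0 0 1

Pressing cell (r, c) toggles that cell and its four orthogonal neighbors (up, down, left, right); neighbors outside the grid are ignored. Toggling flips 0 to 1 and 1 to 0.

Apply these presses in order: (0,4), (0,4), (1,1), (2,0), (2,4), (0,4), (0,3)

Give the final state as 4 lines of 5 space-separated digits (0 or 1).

Answer: 0 1 0 1 1
0 1 0 1 1
1 0 0 1 1
1 0 0 0 0

Derivation:
After press 1 at (0,4):
0 0 1 0 0
0 0 1 0 0
0 0 0 0 0
0 0 0 0 1

After press 2 at (0,4):
0 0 1 1 1
0 0 1 0 1
0 0 0 0 0
0 0 0 0 1

After press 3 at (1,1):
0 1 1 1 1
1 1 0 0 1
0 1 0 0 0
0 0 0 0 1

After press 4 at (2,0):
0 1 1 1 1
0 1 0 0 1
1 0 0 0 0
1 0 0 0 1

After press 5 at (2,4):
0 1 1 1 1
0 1 0 0 0
1 0 0 1 1
1 0 0 0 0

After press 6 at (0,4):
0 1 1 0 0
0 1 0 0 1
1 0 0 1 1
1 0 0 0 0

After press 7 at (0,3):
0 1 0 1 1
0 1 0 1 1
1 0 0 1 1
1 0 0 0 0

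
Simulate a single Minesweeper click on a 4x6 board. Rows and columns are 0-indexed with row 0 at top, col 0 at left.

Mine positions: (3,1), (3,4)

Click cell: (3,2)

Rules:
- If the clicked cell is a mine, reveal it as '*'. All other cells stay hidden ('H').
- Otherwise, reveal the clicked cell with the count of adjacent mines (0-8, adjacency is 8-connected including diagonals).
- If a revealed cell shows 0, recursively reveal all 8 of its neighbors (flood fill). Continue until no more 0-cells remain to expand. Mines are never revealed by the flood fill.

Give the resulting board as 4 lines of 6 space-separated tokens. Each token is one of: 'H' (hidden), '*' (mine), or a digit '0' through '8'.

H H H H H H
H H H H H H
H H H H H H
H H 1 H H H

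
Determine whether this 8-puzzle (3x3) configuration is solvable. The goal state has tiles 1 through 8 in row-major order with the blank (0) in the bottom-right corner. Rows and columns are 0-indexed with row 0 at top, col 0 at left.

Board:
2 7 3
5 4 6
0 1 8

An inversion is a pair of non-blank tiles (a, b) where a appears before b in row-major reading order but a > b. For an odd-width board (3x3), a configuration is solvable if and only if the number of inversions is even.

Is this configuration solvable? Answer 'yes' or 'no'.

Inversions (pairs i<j in row-major order where tile[i] > tile[j] > 0): 11
11 is odd, so the puzzle is not solvable.

Answer: no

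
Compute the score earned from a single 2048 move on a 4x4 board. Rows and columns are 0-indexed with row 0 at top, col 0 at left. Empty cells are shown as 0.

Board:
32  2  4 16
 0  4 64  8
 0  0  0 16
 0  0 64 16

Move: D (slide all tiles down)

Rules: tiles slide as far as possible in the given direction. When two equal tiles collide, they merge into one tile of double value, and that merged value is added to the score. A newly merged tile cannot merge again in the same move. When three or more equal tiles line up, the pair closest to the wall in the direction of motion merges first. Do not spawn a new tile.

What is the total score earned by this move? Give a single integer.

Slide down:
col 0: [32, 0, 0, 0] -> [0, 0, 0, 32]  score +0 (running 0)
col 1: [2, 4, 0, 0] -> [0, 0, 2, 4]  score +0 (running 0)
col 2: [4, 64, 0, 64] -> [0, 0, 4, 128]  score +128 (running 128)
col 3: [16, 8, 16, 16] -> [0, 16, 8, 32]  score +32 (running 160)
Board after move:
  0   0   0   0
  0   0   0  16
  0   2   4   8
 32   4 128  32

Answer: 160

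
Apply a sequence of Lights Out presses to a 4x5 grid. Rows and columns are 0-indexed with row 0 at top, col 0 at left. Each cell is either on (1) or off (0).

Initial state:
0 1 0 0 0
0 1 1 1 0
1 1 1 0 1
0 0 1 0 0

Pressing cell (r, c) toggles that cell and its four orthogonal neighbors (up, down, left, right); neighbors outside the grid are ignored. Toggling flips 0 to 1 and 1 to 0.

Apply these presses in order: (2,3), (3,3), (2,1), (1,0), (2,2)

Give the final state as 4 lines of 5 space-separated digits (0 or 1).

After press 1 at (2,3):
0 1 0 0 0
0 1 1 0 0
1 1 0 1 0
0 0 1 1 0

After press 2 at (3,3):
0 1 0 0 0
0 1 1 0 0
1 1 0 0 0
0 0 0 0 1

After press 3 at (2,1):
0 1 0 0 0
0 0 1 0 0
0 0 1 0 0
0 1 0 0 1

After press 4 at (1,0):
1 1 0 0 0
1 1 1 0 0
1 0 1 0 0
0 1 0 0 1

After press 5 at (2,2):
1 1 0 0 0
1 1 0 0 0
1 1 0 1 0
0 1 1 0 1

Answer: 1 1 0 0 0
1 1 0 0 0
1 1 0 1 0
0 1 1 0 1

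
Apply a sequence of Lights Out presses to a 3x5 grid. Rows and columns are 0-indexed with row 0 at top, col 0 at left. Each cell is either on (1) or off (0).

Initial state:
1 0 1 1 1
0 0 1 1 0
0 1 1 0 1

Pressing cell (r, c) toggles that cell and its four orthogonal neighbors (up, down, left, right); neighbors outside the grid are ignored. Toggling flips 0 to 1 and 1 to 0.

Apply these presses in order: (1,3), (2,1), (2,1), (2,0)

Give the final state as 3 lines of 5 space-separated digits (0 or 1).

After press 1 at (1,3):
1 0 1 0 1
0 0 0 0 1
0 1 1 1 1

After press 2 at (2,1):
1 0 1 0 1
0 1 0 0 1
1 0 0 1 1

After press 3 at (2,1):
1 0 1 0 1
0 0 0 0 1
0 1 1 1 1

After press 4 at (2,0):
1 0 1 0 1
1 0 0 0 1
1 0 1 1 1

Answer: 1 0 1 0 1
1 0 0 0 1
1 0 1 1 1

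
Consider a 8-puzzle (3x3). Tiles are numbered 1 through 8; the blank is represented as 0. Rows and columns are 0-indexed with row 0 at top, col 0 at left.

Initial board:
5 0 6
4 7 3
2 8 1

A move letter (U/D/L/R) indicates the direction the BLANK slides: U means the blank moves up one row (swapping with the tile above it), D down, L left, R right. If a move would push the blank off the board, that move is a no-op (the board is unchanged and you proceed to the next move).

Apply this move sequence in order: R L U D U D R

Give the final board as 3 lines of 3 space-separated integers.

After move 1 (R):
5 6 0
4 7 3
2 8 1

After move 2 (L):
5 0 6
4 7 3
2 8 1

After move 3 (U):
5 0 6
4 7 3
2 8 1

After move 4 (D):
5 7 6
4 0 3
2 8 1

After move 5 (U):
5 0 6
4 7 3
2 8 1

After move 6 (D):
5 7 6
4 0 3
2 8 1

After move 7 (R):
5 7 6
4 3 0
2 8 1

Answer: 5 7 6
4 3 0
2 8 1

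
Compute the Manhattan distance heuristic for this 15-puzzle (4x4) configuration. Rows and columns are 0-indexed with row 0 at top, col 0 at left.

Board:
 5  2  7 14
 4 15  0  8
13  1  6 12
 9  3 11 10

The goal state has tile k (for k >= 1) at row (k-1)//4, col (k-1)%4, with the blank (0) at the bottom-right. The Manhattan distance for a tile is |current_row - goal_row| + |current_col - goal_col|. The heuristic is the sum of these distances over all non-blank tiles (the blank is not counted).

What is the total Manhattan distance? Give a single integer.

Answer: 29

Derivation:
Tile 5: (0,0)->(1,0) = 1
Tile 2: (0,1)->(0,1) = 0
Tile 7: (0,2)->(1,2) = 1
Tile 14: (0,3)->(3,1) = 5
Tile 4: (1,0)->(0,3) = 4
Tile 15: (1,1)->(3,2) = 3
Tile 8: (1,3)->(1,3) = 0
Tile 13: (2,0)->(3,0) = 1
Tile 1: (2,1)->(0,0) = 3
Tile 6: (2,2)->(1,1) = 2
Tile 12: (2,3)->(2,3) = 0
Tile 9: (3,0)->(2,0) = 1
Tile 3: (3,1)->(0,2) = 4
Tile 11: (3,2)->(2,2) = 1
Tile 10: (3,3)->(2,1) = 3
Sum: 1 + 0 + 1 + 5 + 4 + 3 + 0 + 1 + 3 + 2 + 0 + 1 + 4 + 1 + 3 = 29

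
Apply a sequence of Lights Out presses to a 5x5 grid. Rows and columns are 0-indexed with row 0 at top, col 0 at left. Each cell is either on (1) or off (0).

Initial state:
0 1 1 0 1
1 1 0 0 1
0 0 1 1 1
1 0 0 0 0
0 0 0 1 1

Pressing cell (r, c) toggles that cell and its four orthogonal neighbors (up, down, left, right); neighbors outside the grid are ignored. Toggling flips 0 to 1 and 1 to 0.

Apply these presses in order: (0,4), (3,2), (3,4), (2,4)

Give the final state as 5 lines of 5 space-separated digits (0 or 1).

After press 1 at (0,4):
0 1 1 1 0
1 1 0 0 0
0 0 1 1 1
1 0 0 0 0
0 0 0 1 1

After press 2 at (3,2):
0 1 1 1 0
1 1 0 0 0
0 0 0 1 1
1 1 1 1 0
0 0 1 1 1

After press 3 at (3,4):
0 1 1 1 0
1 1 0 0 0
0 0 0 1 0
1 1 1 0 1
0 0 1 1 0

After press 4 at (2,4):
0 1 1 1 0
1 1 0 0 1
0 0 0 0 1
1 1 1 0 0
0 0 1 1 0

Answer: 0 1 1 1 0
1 1 0 0 1
0 0 0 0 1
1 1 1 0 0
0 0 1 1 0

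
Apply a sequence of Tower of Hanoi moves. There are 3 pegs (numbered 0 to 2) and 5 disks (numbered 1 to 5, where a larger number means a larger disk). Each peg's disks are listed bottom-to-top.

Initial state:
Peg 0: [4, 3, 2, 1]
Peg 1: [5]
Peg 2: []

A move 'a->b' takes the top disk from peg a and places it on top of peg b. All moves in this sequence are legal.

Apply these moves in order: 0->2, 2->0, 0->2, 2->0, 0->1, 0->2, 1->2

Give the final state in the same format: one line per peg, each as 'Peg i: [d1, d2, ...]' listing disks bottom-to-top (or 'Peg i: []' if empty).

After move 1 (0->2):
Peg 0: [4, 3, 2]
Peg 1: [5]
Peg 2: [1]

After move 2 (2->0):
Peg 0: [4, 3, 2, 1]
Peg 1: [5]
Peg 2: []

After move 3 (0->2):
Peg 0: [4, 3, 2]
Peg 1: [5]
Peg 2: [1]

After move 4 (2->0):
Peg 0: [4, 3, 2, 1]
Peg 1: [5]
Peg 2: []

After move 5 (0->1):
Peg 0: [4, 3, 2]
Peg 1: [5, 1]
Peg 2: []

After move 6 (0->2):
Peg 0: [4, 3]
Peg 1: [5, 1]
Peg 2: [2]

After move 7 (1->2):
Peg 0: [4, 3]
Peg 1: [5]
Peg 2: [2, 1]

Answer: Peg 0: [4, 3]
Peg 1: [5]
Peg 2: [2, 1]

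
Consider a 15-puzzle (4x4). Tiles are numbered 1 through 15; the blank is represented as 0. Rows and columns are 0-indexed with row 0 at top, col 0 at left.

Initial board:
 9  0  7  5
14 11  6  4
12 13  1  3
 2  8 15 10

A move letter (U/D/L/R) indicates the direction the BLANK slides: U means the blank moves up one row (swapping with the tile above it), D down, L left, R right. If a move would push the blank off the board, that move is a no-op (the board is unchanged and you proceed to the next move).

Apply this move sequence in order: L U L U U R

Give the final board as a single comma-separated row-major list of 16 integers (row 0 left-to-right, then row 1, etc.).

Answer: 9, 0, 7, 5, 14, 11, 6, 4, 12, 13, 1, 3, 2, 8, 15, 10

Derivation:
After move 1 (L):
 0  9  7  5
14 11  6  4
12 13  1  3
 2  8 15 10

After move 2 (U):
 0  9  7  5
14 11  6  4
12 13  1  3
 2  8 15 10

After move 3 (L):
 0  9  7  5
14 11  6  4
12 13  1  3
 2  8 15 10

After move 4 (U):
 0  9  7  5
14 11  6  4
12 13  1  3
 2  8 15 10

After move 5 (U):
 0  9  7  5
14 11  6  4
12 13  1  3
 2  8 15 10

After move 6 (R):
 9  0  7  5
14 11  6  4
12 13  1  3
 2  8 15 10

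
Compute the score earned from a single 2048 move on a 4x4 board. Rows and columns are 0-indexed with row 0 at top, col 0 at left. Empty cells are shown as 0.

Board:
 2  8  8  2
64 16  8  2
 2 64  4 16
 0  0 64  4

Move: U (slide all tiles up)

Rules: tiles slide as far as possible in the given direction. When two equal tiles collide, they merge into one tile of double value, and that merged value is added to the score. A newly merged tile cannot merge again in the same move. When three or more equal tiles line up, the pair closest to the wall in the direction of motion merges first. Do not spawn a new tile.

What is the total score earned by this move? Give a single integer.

Answer: 20

Derivation:
Slide up:
col 0: [2, 64, 2, 0] -> [2, 64, 2, 0]  score +0 (running 0)
col 1: [8, 16, 64, 0] -> [8, 16, 64, 0]  score +0 (running 0)
col 2: [8, 8, 4, 64] -> [16, 4, 64, 0]  score +16 (running 16)
col 3: [2, 2, 16, 4] -> [4, 16, 4, 0]  score +4 (running 20)
Board after move:
 2  8 16  4
64 16  4 16
 2 64 64  4
 0  0  0  0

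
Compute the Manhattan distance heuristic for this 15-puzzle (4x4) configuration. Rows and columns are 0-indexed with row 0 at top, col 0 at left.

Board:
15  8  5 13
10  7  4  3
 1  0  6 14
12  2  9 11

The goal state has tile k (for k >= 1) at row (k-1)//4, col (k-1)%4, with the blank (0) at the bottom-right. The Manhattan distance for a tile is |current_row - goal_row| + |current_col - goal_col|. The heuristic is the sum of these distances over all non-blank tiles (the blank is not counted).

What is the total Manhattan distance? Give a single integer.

Tile 15: (0,0)->(3,2) = 5
Tile 8: (0,1)->(1,3) = 3
Tile 5: (0,2)->(1,0) = 3
Tile 13: (0,3)->(3,0) = 6
Tile 10: (1,0)->(2,1) = 2
Tile 7: (1,1)->(1,2) = 1
Tile 4: (1,2)->(0,3) = 2
Tile 3: (1,3)->(0,2) = 2
Tile 1: (2,0)->(0,0) = 2
Tile 6: (2,2)->(1,1) = 2
Tile 14: (2,3)->(3,1) = 3
Tile 12: (3,0)->(2,3) = 4
Tile 2: (3,1)->(0,1) = 3
Tile 9: (3,2)->(2,0) = 3
Tile 11: (3,3)->(2,2) = 2
Sum: 5 + 3 + 3 + 6 + 2 + 1 + 2 + 2 + 2 + 2 + 3 + 4 + 3 + 3 + 2 = 43

Answer: 43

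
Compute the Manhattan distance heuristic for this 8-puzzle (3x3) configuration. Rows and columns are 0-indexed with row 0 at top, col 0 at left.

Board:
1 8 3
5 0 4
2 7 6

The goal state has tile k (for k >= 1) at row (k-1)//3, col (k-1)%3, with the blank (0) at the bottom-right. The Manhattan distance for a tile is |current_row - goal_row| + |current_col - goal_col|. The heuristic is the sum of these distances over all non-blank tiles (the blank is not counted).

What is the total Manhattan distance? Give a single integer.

Answer: 10

Derivation:
Tile 1: at (0,0), goal (0,0), distance |0-0|+|0-0| = 0
Tile 8: at (0,1), goal (2,1), distance |0-2|+|1-1| = 2
Tile 3: at (0,2), goal (0,2), distance |0-0|+|2-2| = 0
Tile 5: at (1,0), goal (1,1), distance |1-1|+|0-1| = 1
Tile 4: at (1,2), goal (1,0), distance |1-1|+|2-0| = 2
Tile 2: at (2,0), goal (0,1), distance |2-0|+|0-1| = 3
Tile 7: at (2,1), goal (2,0), distance |2-2|+|1-0| = 1
Tile 6: at (2,2), goal (1,2), distance |2-1|+|2-2| = 1
Sum: 0 + 2 + 0 + 1 + 2 + 3 + 1 + 1 = 10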